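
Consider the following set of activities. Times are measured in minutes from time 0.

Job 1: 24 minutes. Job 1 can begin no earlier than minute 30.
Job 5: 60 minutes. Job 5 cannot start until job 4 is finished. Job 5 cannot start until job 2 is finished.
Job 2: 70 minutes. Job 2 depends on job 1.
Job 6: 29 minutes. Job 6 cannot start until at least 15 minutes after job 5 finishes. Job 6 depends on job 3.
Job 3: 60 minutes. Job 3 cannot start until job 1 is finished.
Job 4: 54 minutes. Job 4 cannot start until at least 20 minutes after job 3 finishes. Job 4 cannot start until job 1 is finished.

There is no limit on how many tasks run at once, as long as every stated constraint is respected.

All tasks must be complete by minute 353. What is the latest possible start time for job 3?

To finish by minute 353, job 6 (duration 29) must start no later than minute 324.
Job 5 feeds into job 6 (must start by minute 324, minus 15-minute gap → minute 309); so job 5 must finish by minute 309 and therefore start by minute 249.
Job 4 feeds into job 5 (must start by minute 249); so job 4 must finish by minute 249 and therefore start by minute 195.
Job 3 has several dependents: job 4 (must start by minute 195, minus 20-minute gap → minute 175); job 6 (must start by minute 324). The earliest of those limits is minute 175, so job 3 must start by 175 − 60 = minute 115.

115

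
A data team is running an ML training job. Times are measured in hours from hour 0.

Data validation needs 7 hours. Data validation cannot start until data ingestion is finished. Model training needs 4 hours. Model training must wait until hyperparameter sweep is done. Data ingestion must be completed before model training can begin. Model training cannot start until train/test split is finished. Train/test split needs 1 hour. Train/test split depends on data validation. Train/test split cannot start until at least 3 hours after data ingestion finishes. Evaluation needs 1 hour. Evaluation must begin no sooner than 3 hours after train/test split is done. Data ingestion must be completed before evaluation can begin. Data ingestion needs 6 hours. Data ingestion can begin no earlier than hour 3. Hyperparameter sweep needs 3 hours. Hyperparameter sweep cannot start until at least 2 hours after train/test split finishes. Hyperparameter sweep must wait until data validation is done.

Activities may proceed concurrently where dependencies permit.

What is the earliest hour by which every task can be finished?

Data ingestion cannot begin until its own release at hour 3. It runs from hour 3 to 3 + 6 = hour 9.
After data ingestion (finishes hour 9), data validation can start at hour 9 and finishes at hour 16.
Train/test split has to wait for data validation (finishes hour 16); data ingestion (finishes hour 9, plus 3-hour gap → hour 12). The latest of these is hour 16, so train/test split runs hour 16 to 16 + 1 = hour 17.
Evaluation needs all of train/test split (finishes hour 17, plus 3-hour gap → hour 20); data ingestion (finishes hour 9). That puts its earliest start at hour 20; it finishes at 20 + 1 = hour 21.
Hyperparameter sweep has to wait for train/test split (finishes hour 17, plus 2-hour gap → hour 19); data validation (finishes hour 16). The latest of these is hour 19, so hyperparameter sweep runs hour 19 to 19 + 3 = hour 22.
Model training cannot start until hyperparameter sweep (finishes hour 22); data ingestion (finishes hour 9); train/test split (finishes hour 17). The controlling bound is hour 22, so model training finishes at 22 + 4 = hour 26.
All tasks are finished once the last one completes. Finish times: Data ingestion at 9, Data validation at 16, Train/test split at 17, Hyperparameter sweep at 22, Model training at 26, Evaluation at 21. The latest is hour 26.

26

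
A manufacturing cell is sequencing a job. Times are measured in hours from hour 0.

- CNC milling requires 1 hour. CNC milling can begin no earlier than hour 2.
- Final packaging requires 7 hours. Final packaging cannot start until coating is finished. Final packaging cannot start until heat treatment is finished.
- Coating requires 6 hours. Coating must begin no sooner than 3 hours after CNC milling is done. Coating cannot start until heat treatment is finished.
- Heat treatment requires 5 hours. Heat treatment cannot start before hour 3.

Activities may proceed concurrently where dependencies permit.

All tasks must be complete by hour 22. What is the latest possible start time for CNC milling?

Nothing follows final packaging; the deadline of hour 22 is its only limit. It must start by 22 − 7 = hour 15.
Coating feeds into final packaging (must start by hour 15); so coating must finish by hour 15 and therefore start by hour 9.
CNC milling has to be done before coating (must start by hour 9, minus 3-hour gap → hour 6). That means finishing by hour 6, i.e. starting by 6 − 1 = hour 5.

5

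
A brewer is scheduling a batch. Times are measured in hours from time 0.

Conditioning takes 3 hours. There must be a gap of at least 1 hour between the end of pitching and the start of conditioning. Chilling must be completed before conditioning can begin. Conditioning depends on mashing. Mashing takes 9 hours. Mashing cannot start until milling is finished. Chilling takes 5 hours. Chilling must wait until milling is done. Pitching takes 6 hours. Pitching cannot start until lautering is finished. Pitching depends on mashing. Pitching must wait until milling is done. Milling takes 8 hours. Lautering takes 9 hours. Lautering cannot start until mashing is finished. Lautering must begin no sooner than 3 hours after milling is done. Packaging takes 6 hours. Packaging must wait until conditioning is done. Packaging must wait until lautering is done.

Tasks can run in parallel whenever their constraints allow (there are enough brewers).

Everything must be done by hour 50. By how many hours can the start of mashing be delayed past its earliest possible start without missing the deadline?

Milling can start immediately at hour 0; it finishes at hour 8.
After milling (finishes hour 8), mashing can start at hour 8 and finishes at hour 17.

Working backward from the deadline:
Packaging has no dependents, so it just needs to finish by hour 50. Starting by 50 − 6 = hour 44 achieves that.
Since packaging (must start by hour 44) depends on it, conditioning must finish by hour 44. Backing off its 3-hour duration gives a latest start of hour 41.
Pitching feeds into conditioning (must start by hour 41, minus 1-hour gap → hour 40); so pitching must finish by hour 40 and therefore start by hour 34.
Lautering has several dependents: pitching (must start by hour 34); packaging (must start by hour 44). The earliest of those limits is hour 34, so lautering must start by 34 − 9 = hour 25.
Mashing has several dependents: lautering (must start by hour 25); pitching (must start by hour 34); conditioning (must start by hour 41). The earliest of those limits is hour 25, so mashing must start by 25 − 9 = hour 16.
So mashing can start as early as hour 8 and as late as hour 16, giving 16 − 8 = 8 hours of slack.

8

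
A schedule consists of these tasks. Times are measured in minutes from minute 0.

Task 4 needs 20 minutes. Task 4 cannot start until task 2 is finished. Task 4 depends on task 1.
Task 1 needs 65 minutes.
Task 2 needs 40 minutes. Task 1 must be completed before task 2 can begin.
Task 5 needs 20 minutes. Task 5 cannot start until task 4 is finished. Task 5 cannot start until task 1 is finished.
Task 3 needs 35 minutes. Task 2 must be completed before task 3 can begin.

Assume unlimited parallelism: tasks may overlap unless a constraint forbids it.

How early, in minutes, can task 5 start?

Nothing blocks task 1, so it runs from minute 0 to minute 65.
Task 2 waits on task 1 (finishes minute 65), so it starts at minute 65 and finishes at 65 + 40 = minute 105.
Task 4 has to wait for task 2 (finishes minute 105); task 1 (finishes minute 65). The latest of these is minute 105, so task 4 runs minute 105 to 105 + 20 = minute 125.
Task 5 waits on task 4 (finishes minute 125); task 1 (finishes minute 65). The latest of these is minute 125, which is the earliest task 5 can start.

125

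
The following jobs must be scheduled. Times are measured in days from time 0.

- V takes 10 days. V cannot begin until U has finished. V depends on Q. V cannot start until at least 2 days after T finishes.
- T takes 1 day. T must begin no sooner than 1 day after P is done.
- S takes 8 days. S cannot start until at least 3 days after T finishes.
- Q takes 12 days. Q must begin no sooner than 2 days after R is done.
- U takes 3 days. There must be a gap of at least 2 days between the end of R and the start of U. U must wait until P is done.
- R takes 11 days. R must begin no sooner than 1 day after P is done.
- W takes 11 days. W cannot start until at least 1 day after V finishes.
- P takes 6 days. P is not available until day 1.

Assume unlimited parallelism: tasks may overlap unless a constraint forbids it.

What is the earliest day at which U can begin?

21

After its own release at day 1, P can start at day 1 and finishes at day 7.
After P (finishes day 7, plus 1-day gap → day 8), R can start at day 8 and finishes at day 19.
U waits on R (finishes day 19, plus 2-day gap → day 21); P (finishes day 7). The latest of these is day 21, which is the earliest U can start.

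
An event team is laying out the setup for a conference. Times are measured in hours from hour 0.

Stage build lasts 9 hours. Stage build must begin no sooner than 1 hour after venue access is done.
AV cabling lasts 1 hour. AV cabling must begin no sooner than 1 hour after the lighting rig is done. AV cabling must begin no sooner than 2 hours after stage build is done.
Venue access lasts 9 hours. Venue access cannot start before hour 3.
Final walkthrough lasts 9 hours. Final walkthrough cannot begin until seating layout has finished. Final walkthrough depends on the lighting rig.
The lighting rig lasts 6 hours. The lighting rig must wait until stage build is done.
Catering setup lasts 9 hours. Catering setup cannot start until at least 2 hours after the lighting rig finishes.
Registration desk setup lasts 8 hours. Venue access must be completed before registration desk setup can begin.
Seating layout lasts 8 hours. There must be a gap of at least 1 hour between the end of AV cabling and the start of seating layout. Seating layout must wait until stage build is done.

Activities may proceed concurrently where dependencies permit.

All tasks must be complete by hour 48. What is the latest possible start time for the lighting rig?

22

Nothing follows final walkthrough; the deadline of hour 48 is its only limit. It must start by 48 − 9 = hour 39.
Seating layout has to be done before final walkthrough (must start by hour 39). That means finishing by hour 39, i.e. starting by 39 − 8 = hour 31.
Since seating layout (must start by hour 31, minus 1-hour gap → hour 30) depends on it, AV cabling must finish by hour 30. Backing off its 1-hour duration gives a latest start of hour 29.
To finish by hour 48, catering setup (duration 9) must start no later than hour 39.
The lighting rig must finish in time for AV cabling (must start by hour 29, minus 1-hour gap → hour 28); catering setup (must start by hour 39, minus 2-hour gap → hour 37); final walkthrough (must start by hour 39). The tightest is hour 28, so the lighting rig must start by 28 − 6 = hour 22.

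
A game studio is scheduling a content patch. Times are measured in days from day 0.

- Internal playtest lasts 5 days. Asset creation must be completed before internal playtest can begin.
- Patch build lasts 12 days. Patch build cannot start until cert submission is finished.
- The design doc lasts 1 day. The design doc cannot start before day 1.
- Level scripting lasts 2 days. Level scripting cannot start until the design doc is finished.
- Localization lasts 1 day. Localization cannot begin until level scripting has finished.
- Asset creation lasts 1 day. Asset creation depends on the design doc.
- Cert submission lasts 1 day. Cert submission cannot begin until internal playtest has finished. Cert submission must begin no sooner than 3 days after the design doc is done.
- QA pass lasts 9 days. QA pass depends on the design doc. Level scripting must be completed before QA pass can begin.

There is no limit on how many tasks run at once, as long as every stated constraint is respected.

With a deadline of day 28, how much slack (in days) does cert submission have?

After its own release at day 1, the design doc can start at day 1 and finishes at day 2.
Asset creation waits on the design doc (finishes day 2), so it starts at day 2 and finishes at 2 + 1 = day 3.
Internal playtest cannot begin until asset creation (finishes day 3). It runs from day 3 to 3 + 5 = day 8.
For cert submission: internal playtest (finishes day 8); the design doc (finishes day 2, plus 3-day gap → day 5). Taking the maximum gives a start of day 8, and it finishes at 8 + 1 = day 9.

Working backward from the deadline:
To finish by day 28, patch build (duration 12) must start no later than day 16.
Since patch build (must start by day 16) depends on it, cert submission must finish by day 16. Backing off its 1-day duration gives a latest start of day 15.
So cert submission can start as early as day 8 and as late as day 15, giving 15 − 8 = 7 days of slack.

7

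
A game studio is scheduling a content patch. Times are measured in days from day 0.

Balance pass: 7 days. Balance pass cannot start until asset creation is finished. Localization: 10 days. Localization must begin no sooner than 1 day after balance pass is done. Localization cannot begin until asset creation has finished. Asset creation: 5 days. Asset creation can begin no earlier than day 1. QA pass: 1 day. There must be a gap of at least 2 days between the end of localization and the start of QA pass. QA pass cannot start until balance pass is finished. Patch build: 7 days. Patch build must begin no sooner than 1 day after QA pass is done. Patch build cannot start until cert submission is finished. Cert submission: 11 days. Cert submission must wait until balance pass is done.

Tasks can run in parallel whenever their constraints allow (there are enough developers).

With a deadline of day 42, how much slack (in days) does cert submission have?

After its own release at day 1, asset creation can start at day 1 and finishes at day 6.
Balance pass cannot begin until asset creation (finishes day 6). It runs from day 6 to 6 + 7 = day 13.
Cert submission cannot begin until balance pass (finishes day 13). It runs from day 13 to 13 + 11 = day 24.

Working backward from the deadline:
To finish by day 42, patch build (duration 7) must start no later than day 35.
Cert submission has to be done before patch build (must start by day 35). That means finishing by day 35, i.e. starting by 35 − 11 = day 24.
So cert submission can start as early as day 13 and as late as day 24, giving 24 − 13 = 11 days of slack.

11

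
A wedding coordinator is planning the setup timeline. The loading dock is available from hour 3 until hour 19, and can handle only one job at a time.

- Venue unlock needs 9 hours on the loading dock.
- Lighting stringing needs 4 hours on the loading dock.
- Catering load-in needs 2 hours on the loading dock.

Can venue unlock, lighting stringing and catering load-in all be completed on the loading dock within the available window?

The loading dock window is 19 − 3 = 16 hours.
Running back to back, the jobs need 9 + 4 + 2 = 15 hours on the loading dock.
Since 15 ≤ 16, they fit within the window.

Yes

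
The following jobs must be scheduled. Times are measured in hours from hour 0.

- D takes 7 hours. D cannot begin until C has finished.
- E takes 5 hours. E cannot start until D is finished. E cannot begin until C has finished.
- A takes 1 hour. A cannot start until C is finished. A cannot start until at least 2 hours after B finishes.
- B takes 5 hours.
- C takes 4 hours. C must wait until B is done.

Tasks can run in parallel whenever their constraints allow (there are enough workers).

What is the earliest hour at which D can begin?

9

B has no prerequisites, so it starts at hour 0 and finishes at hour 5.
C waits on B (finishes hour 5), so it starts at hour 5 and finishes at 5 + 4 = hour 9.
D waits on C (finishes hour 9), so the earliest it can start is hour 9.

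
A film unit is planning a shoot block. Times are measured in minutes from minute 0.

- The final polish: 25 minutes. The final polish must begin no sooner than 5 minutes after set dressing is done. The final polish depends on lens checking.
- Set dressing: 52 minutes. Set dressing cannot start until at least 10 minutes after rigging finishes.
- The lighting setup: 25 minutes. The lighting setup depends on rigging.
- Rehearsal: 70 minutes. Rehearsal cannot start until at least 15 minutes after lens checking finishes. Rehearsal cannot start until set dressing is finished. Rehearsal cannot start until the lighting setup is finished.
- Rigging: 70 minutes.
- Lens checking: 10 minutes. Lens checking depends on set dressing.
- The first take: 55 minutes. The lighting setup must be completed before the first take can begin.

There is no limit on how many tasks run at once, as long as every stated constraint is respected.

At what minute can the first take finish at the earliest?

150

Nothing blocks rigging, so it runs from minute 0 to minute 70.
The lighting setup waits on rigging (finishes minute 70), so it starts at minute 70 and finishes at 70 + 25 = minute 95.
The first take cannot begin until the lighting setup (finishes minute 95). It runs from minute 95 to 95 + 55 = minute 150.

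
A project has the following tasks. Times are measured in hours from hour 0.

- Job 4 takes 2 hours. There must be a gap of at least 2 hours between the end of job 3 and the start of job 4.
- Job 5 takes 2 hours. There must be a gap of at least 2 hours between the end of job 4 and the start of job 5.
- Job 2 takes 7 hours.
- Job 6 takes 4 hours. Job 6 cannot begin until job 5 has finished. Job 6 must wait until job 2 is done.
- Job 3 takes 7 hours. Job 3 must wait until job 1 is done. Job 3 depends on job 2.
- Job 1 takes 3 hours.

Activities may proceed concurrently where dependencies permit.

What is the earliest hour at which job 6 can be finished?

26

Job 2 can start immediately at hour 0; it finishes at hour 7.
Job 1 has no prerequisites, so it starts at hour 0 and finishes at hour 3.
For job 3: job 1 (finishes hour 3); job 2 (finishes hour 7). Taking the maximum gives a start of hour 7, and it finishes at 7 + 7 = hour 14.
Job 4 waits on job 3 (finishes hour 14, plus 2-hour gap → hour 16), so it starts at hour 16 and finishes at 16 + 2 = hour 18.
Job 5 waits on job 4 (finishes hour 18, plus 2-hour gap → hour 20), so it starts at hour 20 and finishes at 20 + 2 = hour 22.
Job 6 has to wait for job 5 (finishes hour 22); job 2 (finishes hour 7). The latest of these is hour 22, so job 6 runs hour 22 to 22 + 4 = hour 26.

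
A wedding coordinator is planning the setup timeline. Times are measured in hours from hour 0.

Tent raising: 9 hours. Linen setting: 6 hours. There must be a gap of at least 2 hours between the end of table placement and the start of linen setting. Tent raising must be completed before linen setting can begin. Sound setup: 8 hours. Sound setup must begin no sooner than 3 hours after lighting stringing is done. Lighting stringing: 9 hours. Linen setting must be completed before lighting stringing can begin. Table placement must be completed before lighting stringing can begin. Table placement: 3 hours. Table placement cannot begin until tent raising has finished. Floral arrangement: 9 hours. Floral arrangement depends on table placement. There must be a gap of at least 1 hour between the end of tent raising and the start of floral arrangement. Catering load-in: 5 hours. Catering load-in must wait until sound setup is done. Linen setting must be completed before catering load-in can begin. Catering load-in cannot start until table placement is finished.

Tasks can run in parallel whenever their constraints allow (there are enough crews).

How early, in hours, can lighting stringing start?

20

Tent raising has no prerequisites, so it starts at hour 0 and finishes at hour 9.
Table placement cannot begin until tent raising (finishes hour 9). It runs from hour 9 to 9 + 3 = hour 12.
For linen setting: table placement (finishes hour 12, plus 2-hour gap → hour 14); tent raising (finishes hour 9). Taking the maximum gives a start of hour 14, and it finishes at 14 + 6 = hour 20.
Lighting stringing waits on linen setting (finishes hour 20); table placement (finishes hour 12). The latest of these is hour 20, which is the earliest lighting stringing can start.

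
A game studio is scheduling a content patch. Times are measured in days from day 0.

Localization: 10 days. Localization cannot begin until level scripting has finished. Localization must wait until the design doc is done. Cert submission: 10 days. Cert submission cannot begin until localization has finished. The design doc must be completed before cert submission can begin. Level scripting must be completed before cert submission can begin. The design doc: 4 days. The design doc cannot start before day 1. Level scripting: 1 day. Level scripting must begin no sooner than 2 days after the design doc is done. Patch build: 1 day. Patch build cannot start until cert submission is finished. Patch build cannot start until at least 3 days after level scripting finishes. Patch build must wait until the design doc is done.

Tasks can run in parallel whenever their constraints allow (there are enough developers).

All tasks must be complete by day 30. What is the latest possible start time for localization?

To finish by day 30, patch build (duration 1) must start no later than day 29.
Cert submission must finish before patch build (must start by day 29). With a 10-day duration, cert submission must start by 29 − 10 = day 19.
Localization must finish before cert submission (must start by day 19). With a 10-day duration, localization must start by 19 − 10 = day 9.

9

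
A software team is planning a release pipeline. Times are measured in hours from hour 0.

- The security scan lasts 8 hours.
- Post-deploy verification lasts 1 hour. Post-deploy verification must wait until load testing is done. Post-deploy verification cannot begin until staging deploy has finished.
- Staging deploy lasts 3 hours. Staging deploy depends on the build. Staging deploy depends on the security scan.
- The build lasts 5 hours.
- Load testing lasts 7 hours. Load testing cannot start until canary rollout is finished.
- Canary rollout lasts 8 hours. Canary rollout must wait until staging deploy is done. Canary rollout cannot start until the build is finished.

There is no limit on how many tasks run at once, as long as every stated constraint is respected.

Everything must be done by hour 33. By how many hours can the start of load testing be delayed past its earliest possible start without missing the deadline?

The security scan has no prerequisites, so it starts at hour 0 and finishes at hour 8.
The build has no prerequisites, so it starts at hour 0 and finishes at hour 5.
Staging deploy has to wait for the build (finishes hour 5); the security scan (finishes hour 8). The latest of these is hour 8, so staging deploy runs hour 8 to 8 + 3 = hour 11.
For canary rollout: staging deploy (finishes hour 11); the build (finishes hour 5). Taking the maximum gives a start of hour 11, and it finishes at 11 + 8 = hour 19.
After canary rollout (finishes hour 19), load testing can start at hour 19 and finishes at hour 26.

Working backward from the deadline:
Nothing follows post-deploy verification; the deadline of hour 33 is its only limit. It must start by 33 − 1 = hour 32.
Load testing must finish before post-deploy verification (must start by hour 32). With a 7-hour duration, load testing must start by 32 − 7 = hour 25.
So load testing can start as early as hour 19 and as late as hour 25, giving 25 − 19 = 6 hours of slack.

6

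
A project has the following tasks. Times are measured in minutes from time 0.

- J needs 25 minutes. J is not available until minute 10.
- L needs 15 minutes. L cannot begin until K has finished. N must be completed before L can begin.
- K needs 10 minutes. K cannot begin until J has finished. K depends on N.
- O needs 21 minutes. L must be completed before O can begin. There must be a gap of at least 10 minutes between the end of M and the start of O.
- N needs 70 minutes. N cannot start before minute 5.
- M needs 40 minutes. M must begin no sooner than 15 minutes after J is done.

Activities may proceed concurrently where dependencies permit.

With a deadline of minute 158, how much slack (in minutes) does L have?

37

After its own release at minute 5, N can start at minute 5 and finishes at minute 75.
After its own release at minute 10, J can start at minute 10 and finishes at minute 35.
K cannot start until J (finishes minute 35); N (finishes minute 75). The controlling bound is minute 75, so K finishes at 75 + 10 = minute 85.
L needs all of K (finishes minute 85); N (finishes minute 75). That puts its earliest start at minute 85; it finishes at 85 + 15 = minute 100.

Working backward from the deadline:
Nothing follows O; the deadline of minute 158 is its only limit. It must start by 158 − 21 = minute 137.
L has to be done before O (must start by minute 137). That means finishing by minute 137, i.e. starting by 137 − 15 = minute 122.
So L can start as early as minute 85 and as late as minute 122, giving 122 − 85 = 37 minutes of slack.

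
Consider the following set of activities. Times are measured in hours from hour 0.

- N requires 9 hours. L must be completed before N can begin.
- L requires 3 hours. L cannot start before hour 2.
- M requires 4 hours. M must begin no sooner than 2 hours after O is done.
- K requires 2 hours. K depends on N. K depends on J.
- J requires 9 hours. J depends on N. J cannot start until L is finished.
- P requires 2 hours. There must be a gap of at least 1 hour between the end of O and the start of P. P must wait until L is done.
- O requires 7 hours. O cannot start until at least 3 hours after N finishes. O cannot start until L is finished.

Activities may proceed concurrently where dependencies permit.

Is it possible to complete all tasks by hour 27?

L waits on its own release at hour 2, so it starts at hour 2 and finishes at 2 + 3 = hour 5.
After L (finishes hour 5), N can start at hour 5 and finishes at hour 14.
For O: N (finishes hour 14, plus 3-hour gap → hour 17); L (finishes hour 5). Taking the maximum gives a start of hour 17, and it finishes at 17 + 7 = hour 24.
P cannot start until O (finishes hour 24, plus 1-hour gap → hour 25); L (finishes hour 5). The controlling bound is hour 25, so P finishes at 25 + 2 = hour 27.
M cannot begin until O (finishes hour 24, plus 2-hour gap → hour 26). It runs from hour 26 to 26 + 4 = hour 30.
J cannot start until N (finishes hour 14); L (finishes hour 5). The controlling bound is hour 14, so J finishes at 14 + 9 = hour 23.
K has to wait for N (finishes hour 14); J (finishes hour 23). The latest of these is hour 23, so K runs hour 23 to 23 + 2 = hour 25.
The earliest everything can be done is hour 30, which is after the deadline of 27, so it is not possible.

No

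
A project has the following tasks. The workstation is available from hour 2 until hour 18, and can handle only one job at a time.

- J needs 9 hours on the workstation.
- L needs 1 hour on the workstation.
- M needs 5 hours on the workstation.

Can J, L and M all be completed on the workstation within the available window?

Yes

The workstation window is 18 − 2 = 16 hours.
Running back to back, the jobs need 9 + 1 + 5 = 15 hours on the workstation.
Since 15 ≤ 16, they fit within the window.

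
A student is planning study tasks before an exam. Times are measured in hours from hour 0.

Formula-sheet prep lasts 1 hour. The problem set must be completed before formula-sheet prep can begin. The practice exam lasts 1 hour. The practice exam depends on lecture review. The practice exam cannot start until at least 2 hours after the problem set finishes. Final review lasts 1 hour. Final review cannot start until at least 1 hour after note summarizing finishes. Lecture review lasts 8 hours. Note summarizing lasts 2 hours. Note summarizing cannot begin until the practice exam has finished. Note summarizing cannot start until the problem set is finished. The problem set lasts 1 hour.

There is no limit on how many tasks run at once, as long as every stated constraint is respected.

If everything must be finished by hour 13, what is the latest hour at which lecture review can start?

Final review must finish by hour 13; it takes 1 hour, so it must start by 13 − 1 = hour 12.
Note summarizing has to be done before final review (must start by hour 12, minus 1-hour gap → hour 11). That means finishing by hour 11, i.e. starting by 11 − 2 = hour 9.
The practice exam has to be done before note summarizing (must start by hour 9). That means finishing by hour 9, i.e. starting by 9 − 1 = hour 8.
Lecture review must finish before the practice exam (must start by hour 8). With an 8-hour duration, lecture review must start by 8 − 8 = hour 0.

0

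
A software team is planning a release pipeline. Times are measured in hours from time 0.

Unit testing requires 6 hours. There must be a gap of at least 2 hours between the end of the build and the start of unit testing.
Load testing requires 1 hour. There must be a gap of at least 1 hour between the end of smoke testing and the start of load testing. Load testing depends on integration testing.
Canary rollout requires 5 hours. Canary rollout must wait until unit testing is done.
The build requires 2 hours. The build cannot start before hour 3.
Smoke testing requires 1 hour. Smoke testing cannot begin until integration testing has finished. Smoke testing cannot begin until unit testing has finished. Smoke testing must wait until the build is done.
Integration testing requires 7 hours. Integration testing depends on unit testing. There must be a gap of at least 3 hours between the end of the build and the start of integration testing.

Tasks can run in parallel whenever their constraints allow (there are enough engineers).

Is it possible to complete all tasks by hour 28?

Yes

The build waits on its own release at hour 3, so it starts at hour 3 and finishes at 3 + 2 = hour 5.
After the build (finishes hour 5, plus 2-hour gap → hour 7), unit testing can start at hour 7 and finishes at hour 13.
Canary rollout cannot begin until unit testing (finishes hour 13). It runs from hour 13 to 13 + 5 = hour 18.
Integration testing has to wait for unit testing (finishes hour 13); the build (finishes hour 5, plus 3-hour gap → hour 8). The latest of these is hour 13, so integration testing runs hour 13 to 13 + 7 = hour 20.
Smoke testing cannot start until integration testing (finishes hour 20); unit testing (finishes hour 13); the build (finishes hour 5). The controlling bound is hour 20, so smoke testing finishes at 20 + 1 = hour 21.
Load testing cannot start until smoke testing (finishes hour 21, plus 1-hour gap → hour 22); integration testing (finishes hour 20). The controlling bound is hour 22, so load testing finishes at 22 + 1 = hour 23.
Every task is finished by hour 23, which is no later than the deadline of 28, so the schedule is feasible.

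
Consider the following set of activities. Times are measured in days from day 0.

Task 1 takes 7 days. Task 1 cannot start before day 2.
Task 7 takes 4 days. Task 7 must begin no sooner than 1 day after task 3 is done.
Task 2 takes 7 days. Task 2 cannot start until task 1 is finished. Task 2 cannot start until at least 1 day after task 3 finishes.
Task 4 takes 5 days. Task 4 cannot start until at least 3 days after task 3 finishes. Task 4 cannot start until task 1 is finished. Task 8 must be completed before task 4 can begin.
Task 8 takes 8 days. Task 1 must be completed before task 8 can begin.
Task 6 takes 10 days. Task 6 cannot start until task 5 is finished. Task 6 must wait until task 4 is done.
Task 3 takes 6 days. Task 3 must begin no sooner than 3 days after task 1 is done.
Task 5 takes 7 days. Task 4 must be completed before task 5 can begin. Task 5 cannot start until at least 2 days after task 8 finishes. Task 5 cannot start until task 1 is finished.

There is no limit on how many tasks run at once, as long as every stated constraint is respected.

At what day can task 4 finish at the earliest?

Task 1 waits on its own release at day 2, so it starts at day 2 and finishes at 2 + 7 = day 9.
After task 1 (finishes day 9), task 8 can start at day 9 and finishes at day 17.
Task 3 waits on task 1 (finishes day 9, plus 3-day gap → day 12), so it starts at day 12 and finishes at 12 + 6 = day 18.
For task 4: task 3 (finishes day 18, plus 3-day gap → day 21); task 1 (finishes day 9); task 8 (finishes day 17). Taking the maximum gives a start of day 21, and it finishes at 21 + 5 = day 26.

26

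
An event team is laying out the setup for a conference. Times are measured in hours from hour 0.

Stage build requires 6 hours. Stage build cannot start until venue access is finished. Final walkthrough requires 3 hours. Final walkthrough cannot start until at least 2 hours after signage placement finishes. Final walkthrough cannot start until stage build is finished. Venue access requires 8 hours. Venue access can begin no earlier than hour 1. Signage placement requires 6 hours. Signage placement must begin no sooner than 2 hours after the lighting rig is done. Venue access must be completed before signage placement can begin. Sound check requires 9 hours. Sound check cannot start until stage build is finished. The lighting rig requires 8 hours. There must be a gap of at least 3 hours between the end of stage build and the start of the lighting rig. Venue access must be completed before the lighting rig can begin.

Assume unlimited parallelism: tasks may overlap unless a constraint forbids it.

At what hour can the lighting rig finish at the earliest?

26

After its own release at hour 1, venue access can start at hour 1 and finishes at hour 9.
After venue access (finishes hour 9), stage build can start at hour 9 and finishes at hour 15.
The lighting rig cannot start until stage build (finishes hour 15, plus 3-hour gap → hour 18); venue access (finishes hour 9). The controlling bound is hour 18, so the lighting rig finishes at 18 + 8 = hour 26.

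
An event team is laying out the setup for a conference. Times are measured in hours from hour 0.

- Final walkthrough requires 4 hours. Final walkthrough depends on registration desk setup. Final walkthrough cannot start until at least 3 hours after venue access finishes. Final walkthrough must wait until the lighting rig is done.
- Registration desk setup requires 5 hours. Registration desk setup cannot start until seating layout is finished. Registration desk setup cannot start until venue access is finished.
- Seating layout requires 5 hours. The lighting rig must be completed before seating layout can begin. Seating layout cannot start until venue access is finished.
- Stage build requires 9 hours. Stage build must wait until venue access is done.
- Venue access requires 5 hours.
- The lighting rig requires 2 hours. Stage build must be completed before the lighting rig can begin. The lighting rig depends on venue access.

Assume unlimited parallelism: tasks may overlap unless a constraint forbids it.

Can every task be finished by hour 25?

No

Venue access can start immediately at hour 0; it finishes at hour 5.
Stage build cannot begin until venue access (finishes hour 5). It runs from hour 5 to 5 + 9 = hour 14.
The lighting rig cannot start until stage build (finishes hour 14); venue access (finishes hour 5). The controlling bound is hour 14, so the lighting rig finishes at 14 + 2 = hour 16.
For seating layout: the lighting rig (finishes hour 16); venue access (finishes hour 5). Taking the maximum gives a start of hour 16, and it finishes at 16 + 5 = hour 21.
Registration desk setup has to wait for seating layout (finishes hour 21); venue access (finishes hour 5). The latest of these is hour 21, so registration desk setup runs hour 21 to 21 + 5 = hour 26.
Final walkthrough has to wait for registration desk setup (finishes hour 26); venue access (finishes hour 5, plus 3-hour gap → hour 8); the lighting rig (finishes hour 16). The latest of these is hour 26, so final walkthrough runs hour 26 to 26 + 4 = hour 30.
The earliest everything can be done is hour 30, which is after the deadline of 25, so it is not possible.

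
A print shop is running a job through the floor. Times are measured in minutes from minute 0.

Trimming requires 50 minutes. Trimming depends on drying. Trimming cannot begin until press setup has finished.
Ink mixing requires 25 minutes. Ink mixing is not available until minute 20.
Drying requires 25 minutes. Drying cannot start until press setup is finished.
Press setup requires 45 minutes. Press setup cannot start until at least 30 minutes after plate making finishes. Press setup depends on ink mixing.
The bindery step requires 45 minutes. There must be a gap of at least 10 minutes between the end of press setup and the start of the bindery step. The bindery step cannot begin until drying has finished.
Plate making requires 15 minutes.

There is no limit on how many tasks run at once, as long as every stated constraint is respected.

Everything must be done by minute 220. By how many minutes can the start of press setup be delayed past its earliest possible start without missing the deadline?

Ink mixing waits on its own release at minute 20, so it starts at minute 20 and finishes at 20 + 25 = minute 45.
Plate making can start immediately at minute 0; it finishes at minute 15.
Press setup has to wait for plate making (finishes minute 15, plus 30-minute gap → minute 45); ink mixing (finishes minute 45). The latest of these is minute 45, so press setup runs minute 45 to 45 + 45 = minute 90.

Working backward from the deadline:
Trimming must finish by minute 220; it takes 50 minutes, so it must start by 220 − 50 = minute 170.
Nothing follows the bindery step; the deadline of minute 220 is its only limit. It must start by 220 − 45 = minute 175.
For drying: trimming (must start by minute 170); the bindery step (must start by minute 175). The most restrictive is minute 170; with a 25-minute duration, drying must start by minute 145.
For press setup: drying (must start by minute 145); trimming (must start by minute 170); the bindery step (must start by minute 175, minus 10-minute gap → minute 165). The most restrictive is minute 145; with a 45-minute duration, press setup must start by minute 100.
So press setup can start as early as minute 45 and as late as minute 100, giving 100 − 45 = 55 minutes of slack.

55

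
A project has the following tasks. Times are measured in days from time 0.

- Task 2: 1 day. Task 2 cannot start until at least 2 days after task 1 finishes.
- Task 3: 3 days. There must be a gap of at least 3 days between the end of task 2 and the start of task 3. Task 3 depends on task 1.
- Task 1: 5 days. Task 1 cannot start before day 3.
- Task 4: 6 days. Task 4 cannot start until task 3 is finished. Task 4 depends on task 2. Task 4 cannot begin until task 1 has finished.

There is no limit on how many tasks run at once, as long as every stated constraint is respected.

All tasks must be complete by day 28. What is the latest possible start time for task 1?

8

Task 4 must finish by day 28; it takes 6 days, so it must start by 28 − 6 = day 22.
Task 3 must finish before task 4 (must start by day 22). With a 3-day duration, task 3 must start by 22 − 3 = day 19.
Task 2 feeds task 3 (must start by day 19, minus 3-day gap → day 16); task 4 (must start by day 22). Taking the minimum, task 2 must finish by day 16 and start by 16 − 1 = day 15.
Task 1 has several dependents: task 2 (must start by day 15, minus 2-day gap → day 13); task 3 (must start by day 19); task 4 (must start by day 22). The earliest of those limits is day 13, so task 1 must start by 13 − 5 = day 8.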